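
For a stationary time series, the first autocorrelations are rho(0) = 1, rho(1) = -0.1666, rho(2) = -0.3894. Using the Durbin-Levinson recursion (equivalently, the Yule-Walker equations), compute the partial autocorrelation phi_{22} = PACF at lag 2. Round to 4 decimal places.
\phi_{22} = -0.4291

The PACF at lag k is phi_{kk}, the last component of the solution
to the Yule-Walker system G_k phi = r_k where
  (G_k)_{ij} = rho(|i - j|), (r_k)_i = rho(i), i,j = 1..k.
Equivalently, Durbin-Levinson gives phi_{kk} iteratively:
  phi_{11} = rho(1)
  phi_{kk} = [rho(k) - sum_{j=1..k-1} phi_{k-1,j} rho(k-j)]
            / [1 - sum_{j=1..k-1} phi_{k-1,j} rho(j)],
  phi_{k,j} = phi_{k-1,j} - phi_{kk} phi_{k-1,k-j},  j = 1..k-1.
Step k = 1:
  phi_11 = rho(1) = -0.1666.
Step k = 2:
  phi_22 = [rho(2) - phi_11 rho(1)] / [1 - phi_11 rho(1)] = [-0.3894 - (-0.1666)(-0.1666)] / [1 - (-0.1666)(-0.1666)]
         = -0.41715556 / 0.97224444 = -0.4291.
Therefore phi_{22} = -0.4291.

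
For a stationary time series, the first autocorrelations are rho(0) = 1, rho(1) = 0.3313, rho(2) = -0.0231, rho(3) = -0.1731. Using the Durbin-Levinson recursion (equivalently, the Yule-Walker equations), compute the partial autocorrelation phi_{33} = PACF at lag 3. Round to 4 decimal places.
\phi_{33} = -0.1320

The PACF at lag k is phi_{kk}, the last component of the solution
to the Yule-Walker system G_k phi = r_k where
  (G_k)_{ij} = rho(|i - j|), (r_k)_i = rho(i), i,j = 1..k.
Equivalently, Durbin-Levinson gives phi_{kk} iteratively:
  phi_{11} = rho(1)
  phi_{kk} = [rho(k) - sum_{j=1..k-1} phi_{k-1,j} rho(k-j)]
            / [1 - sum_{j=1..k-1} phi_{k-1,j} rho(j)],
  phi_{k,j} = phi_{k-1,j} - phi_{kk} phi_{k-1,k-j},  j = 1..k-1.
Step k = 1:
  phi_11 = rho(1) = 0.3313.
Step k = 2:
  phi_22 = [rho(2) - phi_11 rho(1)] / [1 - phi_11 rho(1)] = [-0.0231 - (0.3313)(0.3313)] / [1 - (0.3313)(0.3313)]
         = -0.13285969 / 0.89024031 = -0.14924.
  Update: phi_21 = phi_11 - phi_22 phi_11 = 0.3313 - (-0.14924)(0.3313) = 0.380743.
Step k = 3:
  phi_33 = [rho(3) - phi_21 rho(2) - phi_22 rho(1)] / [1 - phi_21 rho(1) - phi_22 rho(2)]
    numerator   = -0.1731 - (0.380743)(-0.0231) - (-0.14924)(0.3313) = -0.11486153
    denominator = 1 - (0.380743)(0.3313) - (-0.14924)(-0.0231) = 0.8704123
  phi_33 = -0.11486153 / 0.8704123 = -0.132.
Therefore phi_{33} = -0.1320.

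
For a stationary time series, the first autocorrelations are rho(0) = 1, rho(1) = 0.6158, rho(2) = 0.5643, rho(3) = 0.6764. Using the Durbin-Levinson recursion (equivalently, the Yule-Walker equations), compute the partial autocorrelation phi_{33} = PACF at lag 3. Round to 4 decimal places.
\phi_{33} = 0.4401

The PACF at lag k is phi_{kk}, the last component of the solution
to the Yule-Walker system G_k phi = r_k where
  (G_k)_{ij} = rho(|i - j|), (r_k)_i = rho(i), i,j = 1..k.
Equivalently, Durbin-Levinson gives phi_{kk} iteratively:
  phi_{11} = rho(1)
  phi_{kk} = [rho(k) - sum_{j=1..k-1} phi_{k-1,j} rho(k-j)]
            / [1 - sum_{j=1..k-1} phi_{k-1,j} rho(j)],
  phi_{k,j} = phi_{k-1,j} - phi_{kk} phi_{k-1,k-j},  j = 1..k-1.
Step k = 1:
  phi_11 = rho(1) = 0.6158.
Step k = 2:
  phi_22 = [rho(2) - phi_11 rho(1)] / [1 - phi_11 rho(1)] = [0.5643 - (0.6158)(0.6158)] / [1 - (0.6158)(0.6158)]
         = 0.18509036 / 0.62079036 = 0.298153.
  Update: phi_21 = phi_11 - phi_22 phi_11 = 0.6158 - (0.298153)(0.6158) = 0.432198.
Step k = 3:
  phi_33 = [rho(3) - phi_21 rho(2) - phi_22 rho(1)] / [1 - phi_21 rho(1) - phi_22 rho(2)]
    numerator   = 0.6764 - (0.432198)(0.5643) - (0.298153)(0.6158) = 0.24890846
    denominator = 1 - (0.432198)(0.6158) - (0.298153)(0.5643) = 0.56560516
  phi_33 = 0.24890846 / 0.56560516 = 0.4401.
Therefore phi_{33} = 0.4401.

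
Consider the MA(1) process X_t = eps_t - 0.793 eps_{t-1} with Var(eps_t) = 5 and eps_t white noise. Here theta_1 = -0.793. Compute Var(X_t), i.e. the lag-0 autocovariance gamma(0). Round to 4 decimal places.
\gamma(0) = 8.1442

For an MA(q) process X_t = eps_t + sum_i theta_i eps_{t-i} with
Var(eps_t) = sigma^2, the variance is
  gamma(0) = sigma^2 * (1 + sum_i theta_i^2).
  sum_i theta_i^2 = (-0.793)^2 = 0.628849.
  gamma(0) = 5 * (1 + 0.628849) = 5 * 1.628849 = 8.144245, which rounds to 8.1442.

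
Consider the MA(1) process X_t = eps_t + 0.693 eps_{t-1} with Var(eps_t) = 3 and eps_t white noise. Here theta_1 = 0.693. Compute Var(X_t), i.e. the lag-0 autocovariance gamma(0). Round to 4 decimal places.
\gamma(0) = 4.4407

For an MA(q) process X_t = eps_t + sum_i theta_i eps_{t-i} with
Var(eps_t) = sigma^2, the variance is
  gamma(0) = sigma^2 * (1 + sum_i theta_i^2).
  sum_i theta_i^2 = (0.693)^2 = 0.480249.
  gamma(0) = 3 * (1 + 0.480249) = 3 * 1.480249 = 4.440747, which rounds to 4.4407.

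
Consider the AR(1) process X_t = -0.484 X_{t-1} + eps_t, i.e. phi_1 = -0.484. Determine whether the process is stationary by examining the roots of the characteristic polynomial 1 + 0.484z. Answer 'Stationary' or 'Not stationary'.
\text{Stationary}

The AR(p) characteristic polynomial is P(z) = 1 + 0.484z.
Stationarity requires all roots to lie outside the unit circle, i.e. |z| > 1 for every root.
This is linear in z: 1 + (0.484) z = 0  =>  z = -1/(0.484) = -2.066116,  |z| = 2.066116.
Moduli of all roots: 2.0661.
All moduli strictly greater than 1? Yes.
Verdict: Stationary.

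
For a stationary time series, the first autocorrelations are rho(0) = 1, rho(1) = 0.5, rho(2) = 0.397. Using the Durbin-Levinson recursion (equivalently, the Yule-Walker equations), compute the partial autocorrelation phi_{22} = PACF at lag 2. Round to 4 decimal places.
\phi_{22} = 0.1960

The PACF at lag k is phi_{kk}, the last component of the solution
to the Yule-Walker system G_k phi = r_k where
  (G_k)_{ij} = rho(|i - j|), (r_k)_i = rho(i), i,j = 1..k.
Equivalently, Durbin-Levinson gives phi_{kk} iteratively:
  phi_{11} = rho(1)
  phi_{kk} = [rho(k) - sum_{j=1..k-1} phi_{k-1,j} rho(k-j)]
            / [1 - sum_{j=1..k-1} phi_{k-1,j} rho(j)],
  phi_{k,j} = phi_{k-1,j} - phi_{kk} phi_{k-1,k-j},  j = 1..k-1.
Step k = 1:
  phi_11 = rho(1) = 0.5.
Step k = 2:
  phi_22 = [rho(2) - phi_11 rho(1)] / [1 - phi_11 rho(1)] = [0.397 - (0.5)(0.5)] / [1 - (0.5)(0.5)]
         = 0.147 / 0.75 = 0.196.
Therefore phi_{22} = 0.1960.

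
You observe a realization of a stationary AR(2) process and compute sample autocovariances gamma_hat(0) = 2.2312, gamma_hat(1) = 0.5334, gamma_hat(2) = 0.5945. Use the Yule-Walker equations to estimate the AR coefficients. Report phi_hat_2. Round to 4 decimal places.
\hat\phi_{2} = 0.2220

The Yule-Walker equations for an AR(p) process read, in matrix form,
  Gamma_p phi = r_p,   with   (Gamma_p)_{ij} = gamma(|i - j|),
                       (r_p)_i = gamma(i),   i,j = 1..p.
Substitute the sample gammas (Toeplitz matrix and right-hand side of size 2):
  Gamma_p = [[2.2312, 0.5334], [0.5334, 2.2312]]
  r_p     = [0.5334, 0.5945]
Written out:
  2.2312 phi_1 + 0.5334 phi_2 = 0.5334
  0.5334 phi_1 + 2.2312 phi_2 = 0.5945
Solve by Cramer's rule:
  det = gamma(0)^2 - gamma(1)^2 = (2.2312)^2 - (0.5334)^2 = 4.97825344 - 0.28451556 = 4.69373788
  phi_hat_1 = [gamma(1) gamma(0) - gamma(1) gamma(2)] / det = [(0.5334)(2.2312) - (0.5334)(0.5945)] / 4.69373788 = 0.87301578 / 4.69373788 = 0.186
  phi_hat_2 = [gamma(0) gamma(2) - gamma(1)^2] / det = [(2.2312)(0.5945) - (0.5334)^2] / 4.69373788 = 1.04193284 / 4.69373788 = 0.222
So phi_hat = [0.1860, 0.2220].
Therefore phi_hat_2 = 0.2220.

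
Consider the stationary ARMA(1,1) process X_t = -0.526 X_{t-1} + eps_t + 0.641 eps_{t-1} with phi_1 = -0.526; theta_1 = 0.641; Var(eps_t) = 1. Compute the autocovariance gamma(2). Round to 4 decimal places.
\gamma(2) = -0.0554

Multiply the model equation by X_{t-k} and take expectations. With theta_0 = psi_0 = 1 and psi_j the MA(infinity) weights, this gives
  gamma(k) - sum_i phi_i gamma(k-i) = c_k,
  c_k = sigma^2 * sum_{j=k..q} theta_j psi_{j-k}   (c_k = 0 for k > q),
using gamma(-m) = gamma(m).
psi-weights needed (psi_j = theta_j + sum_i phi_i psi_{j-i}):
  psi_1 = theta_1 + phi_1 = 0.641 + (-0.526) = 0.115
Right-hand sides:
  c_0 = sigma^2 (1 + theta_1 psi_1) = 1 * (1 + (0.641)(0.115)) = 1 * 1.073715 = 1.073715
  c_1 = sigma^2 theta_1 = 1 * (0.641) = 0.641
  c_2 = 0
Equations for k = 0 and k = 1 (AR order 1):
  gamma(0) = phi_1 gamma(1) + c_0
  gamma(1) = phi_1 gamma(0) + c_1
Substituting the second into the first: gamma(0) (1 - phi_1^2) = c_0 + phi_1 c_1, so
  gamma(0) = (c_0 + phi_1 c_1) / (1 - phi_1^2) = (1.073715 + (-0.526)(0.641)) / (1 - (-0.526)^2) = 0.736549 / 0.723324 = 1.018284.
  gamma(1) = phi_1 gamma(0) + c_1 = (-0.526)(1.018284) + (0.641) = 0.105383.
For k = 2 (> q): gamma(2) = phi_1 gamma(1) = (-0.526)(0.105383) = -0.055431.
Therefore gamma(2) = -0.0554 (to 4 decimal places).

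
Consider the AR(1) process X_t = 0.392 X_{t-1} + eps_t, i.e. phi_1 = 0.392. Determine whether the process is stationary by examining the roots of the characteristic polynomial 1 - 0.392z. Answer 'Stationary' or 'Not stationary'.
\text{Stationary}

The AR(p) characteristic polynomial is P(z) = 1 - 0.392z.
Stationarity requires all roots to lie outside the unit circle, i.e. |z| > 1 for every root.
This is linear in z: 1 + (-0.392) z = 0  =>  z = -1/(-0.392) = 2.55102,  |z| = 2.55102.
Moduli of all roots: 2.5510.
All moduli strictly greater than 1? Yes.
Verdict: Stationary.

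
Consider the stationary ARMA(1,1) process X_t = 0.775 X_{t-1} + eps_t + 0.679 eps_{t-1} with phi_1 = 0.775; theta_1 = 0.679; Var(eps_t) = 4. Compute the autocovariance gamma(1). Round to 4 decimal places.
\gamma(1) = 22.2260

Multiply the model equation by X_{t-k} and take expectations. With theta_0 = psi_0 = 1 and psi_j the MA(infinity) weights, this gives
  gamma(k) - sum_i phi_i gamma(k-i) = c_k,
  c_k = sigma^2 * sum_{j=k..q} theta_j psi_{j-k}   (c_k = 0 for k > q),
using gamma(-m) = gamma(m).
psi-weights needed (psi_j = theta_j + sum_i phi_i psi_{j-i}):
  psi_1 = theta_1 + phi_1 = 0.679 + (0.775) = 1.454
Right-hand sides:
  c_0 = sigma^2 (1 + theta_1 psi_1) = 4 * (1 + (0.679)(1.454)) = 4 * 1.987266 = 7.949064
  c_1 = sigma^2 theta_1 = 4 * (0.679) = 2.716
  c_2 = 0
Equations for k = 0 and k = 1 (AR order 1):
  gamma(0) = phi_1 gamma(1) + c_0
  gamma(1) = phi_1 gamma(0) + c_1
Substituting the second into the first: gamma(0) (1 - phi_1^2) = c_0 + phi_1 c_1, so
  gamma(0) = (c_0 + phi_1 c_1) / (1 - phi_1^2) = (7.949064 + (0.775)(2.716)) / (1 - (0.775)^2) = 10.053964 / 0.399375 = 25.174245.
  gamma(1) = phi_1 gamma(0) + c_1 = (0.775)(25.174245) + (2.716) = 22.22604.
Therefore gamma(1) = 22.2260 (to 4 decimal places).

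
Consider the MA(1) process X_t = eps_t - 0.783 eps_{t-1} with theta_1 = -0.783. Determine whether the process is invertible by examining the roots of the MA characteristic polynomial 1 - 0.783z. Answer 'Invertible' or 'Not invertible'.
\text{Invertible}

The MA(q) characteristic polynomial is P(z) = 1 - 0.783z.
Invertibility requires all roots to lie outside the unit circle, i.e. |z| > 1 for every root.
This is linear in z: 1 + (-0.783) z = 0  =>  z = -1/(-0.783) = 1.277139,  |z| = 1.277139.
Moduli of all roots: 1.2771.
All moduli strictly greater than 1? Yes.
Verdict: Invertible.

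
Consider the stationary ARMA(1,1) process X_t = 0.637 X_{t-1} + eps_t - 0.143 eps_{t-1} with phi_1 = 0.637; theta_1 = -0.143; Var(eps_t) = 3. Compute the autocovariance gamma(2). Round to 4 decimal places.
\gamma(2) = 1.4440

Multiply the model equation by X_{t-k} and take expectations. With theta_0 = psi_0 = 1 and psi_j the MA(infinity) weights, this gives
  gamma(k) - sum_i phi_i gamma(k-i) = c_k,
  c_k = sigma^2 * sum_{j=k..q} theta_j psi_{j-k}   (c_k = 0 for k > q),
using gamma(-m) = gamma(m).
psi-weights needed (psi_j = theta_j + sum_i phi_i psi_{j-i}):
  psi_1 = theta_1 + phi_1 = -0.143 + (0.637) = 0.494
Right-hand sides:
  c_0 = sigma^2 (1 + theta_1 psi_1) = 3 * (1 + (-0.143)(0.494)) = 3 * 0.929358 = 2.788074
  c_1 = sigma^2 theta_1 = 3 * (-0.143) = -0.429
  c_2 = 0
Equations for k = 0 and k = 1 (AR order 1):
  gamma(0) = phi_1 gamma(1) + c_0
  gamma(1) = phi_1 gamma(0) + c_1
Substituting the second into the first: gamma(0) (1 - phi_1^2) = c_0 + phi_1 c_1, so
  gamma(0) = (c_0 + phi_1 c_1) / (1 - phi_1^2) = (2.788074 + (0.637)(-0.429)) / (1 - (0.637)^2) = 2.514801 / 0.594231 = 4.232026.
  gamma(1) = phi_1 gamma(0) + c_1 = (0.637)(4.232026) + (-0.429) = 2.266801.
For k = 2 (> q): gamma(2) = phi_1 gamma(1) = (0.637)(2.266801) = 1.443952.
Therefore gamma(2) = 1.4440 (to 4 decimal places).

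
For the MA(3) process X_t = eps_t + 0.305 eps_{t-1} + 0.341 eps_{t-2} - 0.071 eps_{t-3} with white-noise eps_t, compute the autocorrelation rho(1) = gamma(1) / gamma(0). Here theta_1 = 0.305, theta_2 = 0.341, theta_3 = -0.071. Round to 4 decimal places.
\rho(1) = 0.3169

For an MA(q) process with theta_0 = 1, the autocovariance is
  gamma(k) = sigma^2 * sum_{i=0..q-k} theta_i * theta_{i+k},
and rho(k) = gamma(k) / gamma(0). Sigma^2 cancels.
  numerator   = (1)*(0.305) + (0.305)*(0.341) + (0.341)*(-0.071) = 0.384794.
  denominator = (1)^2 + (0.305)^2 + (0.341)^2 + (-0.071)^2 = 1.214347.
  rho(1) = 0.384794 / 1.214347 = 0.3169.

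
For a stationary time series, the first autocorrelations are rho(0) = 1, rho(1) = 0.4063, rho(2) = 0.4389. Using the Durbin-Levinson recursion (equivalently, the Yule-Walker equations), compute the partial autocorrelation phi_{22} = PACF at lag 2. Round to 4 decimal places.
\phi_{22} = 0.3280

The PACF at lag k is phi_{kk}, the last component of the solution
to the Yule-Walker system G_k phi = r_k where
  (G_k)_{ij} = rho(|i - j|), (r_k)_i = rho(i), i,j = 1..k.
Equivalently, Durbin-Levinson gives phi_{kk} iteratively:
  phi_{11} = rho(1)
  phi_{kk} = [rho(k) - sum_{j=1..k-1} phi_{k-1,j} rho(k-j)]
            / [1 - sum_{j=1..k-1} phi_{k-1,j} rho(j)],
  phi_{k,j} = phi_{k-1,j} - phi_{kk} phi_{k-1,k-j},  j = 1..k-1.
Step k = 1:
  phi_11 = rho(1) = 0.4063.
Step k = 2:
  phi_22 = [rho(2) - phi_11 rho(1)] / [1 - phi_11 rho(1)] = [0.4389 - (0.4063)(0.4063)] / [1 - (0.4063)(0.4063)]
         = 0.27382031 / 0.83492031 = 0.328.
Therefore phi_{22} = 0.3280.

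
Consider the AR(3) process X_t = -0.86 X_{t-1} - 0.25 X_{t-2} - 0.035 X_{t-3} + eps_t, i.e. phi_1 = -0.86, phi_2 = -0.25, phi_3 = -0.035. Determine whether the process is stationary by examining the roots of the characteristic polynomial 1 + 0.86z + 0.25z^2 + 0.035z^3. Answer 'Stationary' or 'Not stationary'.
\text{Stationary}

The AR(p) characteristic polynomial is P(z) = 1 + 0.86z + 0.25z^2 + 0.035z^3.
Stationarity requires all roots to lie outside the unit circle, i.e. |z| > 1 for every root.
Degree 3: look for a simple real root z0 first, then factor out (1 - z/z0) and solve the remaining quadratic.
Testing z0 = -2: P(-2) = 1 + (0.86)(-2) + (0.25)(-2)^2 + (0.035)(-2)^3
  = 1 + (-1.72) + (1) + (-0.28) = 0.  So z_0 = -2 is a root, |z_0| = 2.
Divide out the factor (1 + 0.5 z) = (1 - z/z0) (since 1/z0 = -0.5):
  P(z) = (1 + 0.5 z)(1 + (0.36) z + (0.07) z^2)
  [check: z-coef 0.36 - (-0.5) = 0.86; z^2-coef 0.07 - (-0.5)(0.36) = 0.25; z^3-coef -(-0.5)(0.07) = 0.035.]
Remaining roots from the quadratic factor 1 + (0.36) z + (0.07) z^2:
  Set 1 + (0.36) z + (0.07) z^2 = 0, i.e. a z^2 + b z + c = 0 with a = 0.07, b = 0.36, c = 1.
  Discriminant D = b^2 - 4ac = (0.36)^2 - 4*(0.07)*1 = 0.1296 - (0.28) = -0.1504.
  D < 0, so the roots are the complex-conjugate pair z = (-b +/- i sqrt(-D)) / (2a) = -2.5714 +/- 2.7701i.
  For a conjugate pair |z|^2 = z * conj(z) = (product of roots) = c/a = 1/(0.07) = 14.285714, so |z| = sqrt(14.285714) = 3.7796 for both roots.
Moduli of all roots: 2.0000, 3.7796, 3.7796.
All moduli strictly greater than 1? Yes.
Verdict: Stationary.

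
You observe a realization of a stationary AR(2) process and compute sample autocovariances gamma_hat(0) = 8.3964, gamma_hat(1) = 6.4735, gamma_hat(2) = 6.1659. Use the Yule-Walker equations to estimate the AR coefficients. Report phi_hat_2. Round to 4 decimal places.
\hat\phi_{2} = 0.3450

The Yule-Walker equations for an AR(p) process read, in matrix form,
  Gamma_p phi = r_p,   with   (Gamma_p)_{ij} = gamma(|i - j|),
                       (r_p)_i = gamma(i),   i,j = 1..p.
Substitute the sample gammas (Toeplitz matrix and right-hand side of size 2):
  Gamma_p = [[8.3964, 6.4735], [6.4735, 8.3964]]
  r_p     = [6.4735, 6.1659]
Written out:
  8.3964 phi_1 + 6.4735 phi_2 = 6.4735
  6.4735 phi_1 + 8.3964 phi_2 = 6.1659
Solve by Cramer's rule:
  det = gamma(0)^2 - gamma(1)^2 = (8.3964)^2 - (6.4735)^2 = 70.49953296 - 41.90620225 = 28.59333071
  phi_hat_1 = [gamma(1) gamma(0) - gamma(1) gamma(2)] / det = [(6.4735)(8.3964) - (6.4735)(6.1659)] / 28.59333071 = 14.43914175 / 28.59333071 = 0.505
  phi_hat_2 = [gamma(0) gamma(2) - gamma(1)^2] / det = [(8.3964)(6.1659) - (6.4735)^2] / 28.59333071 = 9.86516051 / 28.59333071 = 0.345
So phi_hat = [0.5050, 0.3450].
Therefore phi_hat_2 = 0.3450.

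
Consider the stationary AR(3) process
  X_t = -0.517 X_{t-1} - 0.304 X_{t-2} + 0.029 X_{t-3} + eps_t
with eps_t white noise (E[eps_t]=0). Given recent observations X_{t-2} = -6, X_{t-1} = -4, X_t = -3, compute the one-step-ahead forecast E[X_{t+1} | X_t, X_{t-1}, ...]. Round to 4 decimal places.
E[X_{t+1} \mid \mathcal F_t] = 2.5930

For an AR(p) model X_t = c + sum_i phi_i X_{t-i} + eps_t, the
one-step-ahead conditional mean is
  E[X_{t+1} | X_t, ...] = c + sum_i phi_i X_{t+1-i}.
Substitute known values:
  E[X_{t+1} | ...] = (-0.517) * (-3) + (-0.304) * (-4) + (0.029) * (-6)
                   = 2.5930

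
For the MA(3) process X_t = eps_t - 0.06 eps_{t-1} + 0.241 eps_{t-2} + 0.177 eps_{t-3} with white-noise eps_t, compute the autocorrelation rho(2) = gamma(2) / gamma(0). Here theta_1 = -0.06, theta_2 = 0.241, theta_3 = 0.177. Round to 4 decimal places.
\rho(2) = 0.2108

For an MA(q) process with theta_0 = 1, the autocovariance is
  gamma(k) = sigma^2 * sum_{i=0..q-k} theta_i * theta_{i+k},
and rho(k) = gamma(k) / gamma(0). Sigma^2 cancels.
  numerator   = (1)*(0.241) + (-0.06)*(0.177) = 0.23038.
  denominator = (1)^2 + (-0.06)^2 + (0.241)^2 + (0.177)^2 = 1.09301.
  rho(2) = 0.23038 / 1.09301 = 0.2108.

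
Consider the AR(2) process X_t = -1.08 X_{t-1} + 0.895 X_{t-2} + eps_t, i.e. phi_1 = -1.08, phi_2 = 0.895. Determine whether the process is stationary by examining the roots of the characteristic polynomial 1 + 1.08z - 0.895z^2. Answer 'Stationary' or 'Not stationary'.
\text{Not stationary}

The AR(p) characteristic polynomial is P(z) = 1 + 1.08z - 0.895z^2.
Stationarity requires all roots to lie outside the unit circle, i.e. |z| > 1 for every root.
Set 1 + (1.08) z + (-0.895) z^2 = 0, i.e. a z^2 + b z + c = 0 with a = -0.895, b = 1.08, c = 1.
Discriminant D = b^2 - 4ac = (1.08)^2 - 4*(-0.895)*1 = 1.1664 - (-3.58) = 4.7464.
D >= 0, so the roots are real: z = (-b +/- sqrt(D)) / (2a) = (-1.08 +/- 2.178623) / (-1.79).
  z_1 = (-1.08 + 2.178623) / (-1.79) = -0.6138,   |z_1| = 0.6138.
  z_2 = (-1.08 - 2.178623) / (-1.79) = 1.8205,   |z_2| = 1.8205.
Moduli of all roots: 0.6138, 1.8205.
All moduli strictly greater than 1? No.
Verdict: Not stationary.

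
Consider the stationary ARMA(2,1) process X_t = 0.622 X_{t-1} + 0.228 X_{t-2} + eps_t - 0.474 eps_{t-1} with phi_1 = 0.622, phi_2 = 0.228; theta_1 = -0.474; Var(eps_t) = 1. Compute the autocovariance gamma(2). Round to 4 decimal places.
\gamma(2) = 0.6284

Multiply the model equation by X_{t-k} and take expectations. With theta_0 = psi_0 = 1 and psi_j the MA(infinity) weights, this gives
  gamma(k) - sum_i phi_i gamma(k-i) = c_k,
  c_k = sigma^2 * sum_{j=k..q} theta_j psi_{j-k}   (c_k = 0 for k > q),
using gamma(-m) = gamma(m).
psi-weights needed (psi_j = theta_j + sum_i phi_i psi_{j-i}):
  psi_1 = theta_1 + phi_1 = -0.474 + (0.622) = 0.148
Right-hand sides:
  c_0 = sigma^2 (1 + theta_1 psi_1) = 1 * (1 + (-0.474)(0.148)) = 1 * 0.929848 = 0.929848
  c_1 = sigma^2 theta_1 = 1 * (-0.474) = -0.474
  c_2 = 0
Equations for k = 0, 1, 2 (AR order 2, c_2 = 0):
  (E0) gamma(0) = phi_1 gamma(1) + phi_2 gamma(2) + c_0
  (E1) gamma(1) = phi_1 gamma(0) + phi_2 gamma(1) + c_1
  (E2) gamma(2) = phi_1 gamma(1) + phi_2 gamma(0)
From (E1): gamma(1) = A gamma(0) + B with
  A = phi_1 / (1 - phi_2) = 0.622 / 0.772 = 0.805699,   B = c_1 / (1 - phi_2) = -0.474 / 0.772 = -0.61399.
Insert (E2) into (E0): gamma(0) (1 - phi_2^2) = phi_1 (1 + phi_2) gamma(1) + c_0.
  phi_1 (1 + phi_2) = (0.622)(1.228) = 0.763816,   1 - phi_2^2 = 0.948016.
Replace gamma(1) by A gamma(0) + B and collect gamma(0):
  gamma(0) [0.948016 - (0.763816)(0.805699)] = (0.763816)(-0.61399) + 0.929848
  gamma(0) * 0.33261 = 0.460873
  gamma(0) = 0.460873 / 0.33261 = 1.385626.
  gamma(1) = A gamma(0) + B = (0.805699)(1.385626) + (-0.61399) = 0.502409.
  gamma(2) = phi_1 gamma(1) + phi_2 gamma(0) = (0.622)(0.502409) + (0.228)(1.385626) = 0.628421.
Therefore gamma(2) = 0.6284 (to 4 decimal places).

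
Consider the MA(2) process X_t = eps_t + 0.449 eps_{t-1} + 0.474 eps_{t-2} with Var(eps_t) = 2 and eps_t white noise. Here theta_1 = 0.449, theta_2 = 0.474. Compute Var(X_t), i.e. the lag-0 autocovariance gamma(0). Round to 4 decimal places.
\gamma(0) = 2.8526

For an MA(q) process X_t = eps_t + sum_i theta_i eps_{t-i} with
Var(eps_t) = sigma^2, the variance is
  gamma(0) = sigma^2 * (1 + sum_i theta_i^2).
  sum_i theta_i^2 = (0.449)^2 + (0.474)^2 = 0.201601 + 0.224676 = 0.426277.
  gamma(0) = 2 * (1 + 0.426277) = 2 * 1.426277 = 2.852554, which rounds to 2.8526.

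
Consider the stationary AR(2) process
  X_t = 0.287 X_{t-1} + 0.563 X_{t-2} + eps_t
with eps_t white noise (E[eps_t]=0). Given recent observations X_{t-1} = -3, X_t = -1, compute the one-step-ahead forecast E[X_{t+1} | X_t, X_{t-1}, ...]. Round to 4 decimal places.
E[X_{t+1} \mid \mathcal F_t] = -1.9760

For an AR(p) model X_t = c + sum_i phi_i X_{t-i} + eps_t, the
one-step-ahead conditional mean is
  E[X_{t+1} | X_t, ...] = c + sum_i phi_i X_{t+1-i}.
Substitute known values:
  E[X_{t+1} | ...] = (0.287) * (-1) + (0.563) * (-3)
                   = -1.9760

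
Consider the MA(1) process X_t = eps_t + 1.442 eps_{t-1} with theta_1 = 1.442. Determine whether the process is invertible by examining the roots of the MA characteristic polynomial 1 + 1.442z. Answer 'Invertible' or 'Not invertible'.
\text{Not invertible}

The MA(q) characteristic polynomial is P(z) = 1 + 1.442z.
Invertibility requires all roots to lie outside the unit circle, i.e. |z| > 1 for every root.
This is linear in z: 1 + (1.442) z = 0  =>  z = -1/(1.442) = -0.693481,  |z| = 0.693481.
Moduli of all roots: 0.6935.
All moduli strictly greater than 1? No.
Verdict: Not invertible.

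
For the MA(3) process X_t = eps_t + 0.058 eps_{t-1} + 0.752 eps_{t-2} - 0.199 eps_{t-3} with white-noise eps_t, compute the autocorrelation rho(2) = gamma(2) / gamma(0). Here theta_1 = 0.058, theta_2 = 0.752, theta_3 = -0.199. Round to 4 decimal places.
\rho(2) = 0.4603

For an MA(q) process with theta_0 = 1, the autocovariance is
  gamma(k) = sigma^2 * sum_{i=0..q-k} theta_i * theta_{i+k},
and rho(k) = gamma(k) / gamma(0). Sigma^2 cancels.
  numerator   = (1)*(0.752) + (0.058)*(-0.199) = 0.740458.
  denominator = (1)^2 + (0.058)^2 + (0.752)^2 + (-0.199)^2 = 1.608469.
  rho(2) = 0.740458 / 1.608469 = 0.4603.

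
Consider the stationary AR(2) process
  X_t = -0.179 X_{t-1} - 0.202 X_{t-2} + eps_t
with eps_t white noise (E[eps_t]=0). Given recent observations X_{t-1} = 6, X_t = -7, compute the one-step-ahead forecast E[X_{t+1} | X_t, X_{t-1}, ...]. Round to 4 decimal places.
E[X_{t+1} \mid \mathcal F_t] = 0.0410

For an AR(p) model X_t = c + sum_i phi_i X_{t-i} + eps_t, the
one-step-ahead conditional mean is
  E[X_{t+1} | X_t, ...] = c + sum_i phi_i X_{t+1-i}.
Substitute known values:
  E[X_{t+1} | ...] = (-0.179) * (-7) + (-0.202) * (6)
                   = 0.0410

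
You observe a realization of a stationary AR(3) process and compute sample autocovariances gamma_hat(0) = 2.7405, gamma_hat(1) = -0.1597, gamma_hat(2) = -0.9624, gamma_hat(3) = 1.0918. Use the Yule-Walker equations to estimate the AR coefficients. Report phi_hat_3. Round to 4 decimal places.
\hat\phi_{3} = 0.4020

The Yule-Walker equations for an AR(p) process read, in matrix form,
  Gamma_p phi = r_p,   with   (Gamma_p)_{ij} = gamma(|i - j|),
                       (r_p)_i = gamma(i),   i,j = 1..p.
Substitute the sample gammas (Toeplitz matrix and right-hand side of size 3):
  Gamma_p = [[2.7405, -0.1597, -0.9624], [-0.1597, 2.7405, -0.1597], [-0.9624, -0.1597, 2.7405]]
  r_p     = [-0.1597, -0.9624, 1.0918]
Written out (R1..R3):
  (R1) 2.7405 phi_1 - 0.1597 phi_2 - 0.9624 phi_3 = -0.1597
  (R2) -0.1597 phi_1 + 2.7405 phi_2 - 0.1597 phi_3 = -0.9624
  (R3) -0.9624 phi_1 - 0.1597 phi_2 + 2.7405 phi_3 = 1.0918
Gaussian elimination:
  R2 <- R2 - (-0.1597/2.7405) R1 = R2 - (-0.058274) R1:  2.731194 phi_2 - 0.215783 phi_3 = -0.971706
  R3 <- R3 - (-0.9624/2.7405) R1 = R3 - (-0.351177) R1:  -0.215783 phi_2 + 2.402527 phi_3 = 1.035717
  R3 <- R3 - (-0.215783/2.731194) R2 = R3 - (-0.079007) R2:  2.385479 phi_3 = 0.958946
Back-substitution:
  phi_hat_3 = 0.958946 / 2.385479 = 0.401993
  phi_hat_2 = (-0.971706 - (-0.215783)(0.401993)) / 2.731194 = -0.324021
  phi_hat_1 = (-0.1597 - (-0.1597)(-0.324021) - (-0.9624)(0.401993)) / 2.7405 = 0.064015
So phi_hat = [0.0640, -0.3240, 0.4020].
Therefore phi_hat_3 = 0.4020.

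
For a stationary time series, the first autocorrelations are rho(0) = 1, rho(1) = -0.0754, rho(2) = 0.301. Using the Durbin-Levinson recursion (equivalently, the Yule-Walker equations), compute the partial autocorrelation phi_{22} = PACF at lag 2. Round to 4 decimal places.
\phi_{22} = 0.2970

The PACF at lag k is phi_{kk}, the last component of the solution
to the Yule-Walker system G_k phi = r_k where
  (G_k)_{ij} = rho(|i - j|), (r_k)_i = rho(i), i,j = 1..k.
Equivalently, Durbin-Levinson gives phi_{kk} iteratively:
  phi_{11} = rho(1)
  phi_{kk} = [rho(k) - sum_{j=1..k-1} phi_{k-1,j} rho(k-j)]
            / [1 - sum_{j=1..k-1} phi_{k-1,j} rho(j)],
  phi_{k,j} = phi_{k-1,j} - phi_{kk} phi_{k-1,k-j},  j = 1..k-1.
Step k = 1:
  phi_11 = rho(1) = -0.0754.
Step k = 2:
  phi_22 = [rho(2) - phi_11 rho(1)] / [1 - phi_11 rho(1)] = [0.301 - (-0.0754)(-0.0754)] / [1 - (-0.0754)(-0.0754)]
         = 0.29531484 / 0.99431484 = 0.297.
Therefore phi_{22} = 0.2970.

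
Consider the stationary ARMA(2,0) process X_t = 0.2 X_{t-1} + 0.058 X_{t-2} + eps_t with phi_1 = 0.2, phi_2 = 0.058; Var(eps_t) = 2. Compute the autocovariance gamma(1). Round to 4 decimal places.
\gamma(1) = 0.4462

Multiply the model equation by X_{t-k} and take expectations. With theta_0 = psi_0 = 1 and psi_j the MA(infinity) weights, this gives
  gamma(k) - sum_i phi_i gamma(k-i) = c_k,
  c_k = sigma^2 * sum_{j=k..q} theta_j psi_{j-k}   (c_k = 0 for k > q),
using gamma(-m) = gamma(m).
Pure AR (q = 0): c_0 = sigma^2 = 2, c_k = 0 for k >= 1.
Equations for k = 0, 1, 2 (AR order 2, c_2 = 0):
  (E0) gamma(0) = phi_1 gamma(1) + phi_2 gamma(2) + c_0
  (E1) gamma(1) = phi_1 gamma(0) + phi_2 gamma(1) + c_1
  (E2) gamma(2) = phi_1 gamma(1) + phi_2 gamma(0)
From (E1): gamma(1) = A gamma(0) + B with
  A = phi_1 / (1 - phi_2) = 0.2 / 0.942 = 0.212314,   B = c_1 / (1 - phi_2) = 0 / 0.942 = 0.
Insert (E2) into (E0): gamma(0) (1 - phi_2^2) = phi_1 (1 + phi_2) gamma(1) + c_0.
  phi_1 (1 + phi_2) = (0.2)(1.058) = 0.2116,   1 - phi_2^2 = 0.996636.
Replace gamma(1) by A gamma(0) + B and collect gamma(0):
  gamma(0) [0.996636 - (0.2116)(0.212314)] = c_0 = 2
  gamma(0) * 0.95171 = 2
  gamma(0) = 2 / 0.95171 = 2.10148.
  gamma(1) = A gamma(0) = (0.212314)(2.10148) = 0.446174.
Therefore gamma(1) = 0.4462 (to 4 decimal places).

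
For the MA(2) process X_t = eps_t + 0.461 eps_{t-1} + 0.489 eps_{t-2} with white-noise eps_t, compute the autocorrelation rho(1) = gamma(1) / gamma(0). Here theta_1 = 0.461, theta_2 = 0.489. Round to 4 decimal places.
\rho(1) = 0.4729

For an MA(q) process with theta_0 = 1, the autocovariance is
  gamma(k) = sigma^2 * sum_{i=0..q-k} theta_i * theta_{i+k},
and rho(k) = gamma(k) / gamma(0). Sigma^2 cancels.
  numerator   = (1)*(0.461) + (0.461)*(0.489) = 0.686429.
  denominator = (1)^2 + (0.461)^2 + (0.489)^2 = 1.451642.
  rho(1) = 0.686429 / 1.451642 = 0.4729.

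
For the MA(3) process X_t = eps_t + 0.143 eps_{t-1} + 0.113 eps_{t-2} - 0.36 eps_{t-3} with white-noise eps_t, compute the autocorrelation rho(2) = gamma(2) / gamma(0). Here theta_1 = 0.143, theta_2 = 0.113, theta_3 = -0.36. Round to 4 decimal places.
\rho(2) = 0.0529

For an MA(q) process with theta_0 = 1, the autocovariance is
  gamma(k) = sigma^2 * sum_{i=0..q-k} theta_i * theta_{i+k},
and rho(k) = gamma(k) / gamma(0). Sigma^2 cancels.
  numerator   = (1)*(0.113) + (0.143)*(-0.36) = 0.06152.
  denominator = (1)^2 + (0.143)^2 + (0.113)^2 + (-0.36)^2 = 1.162818.
  rho(2) = 0.06152 / 1.162818 = 0.0529.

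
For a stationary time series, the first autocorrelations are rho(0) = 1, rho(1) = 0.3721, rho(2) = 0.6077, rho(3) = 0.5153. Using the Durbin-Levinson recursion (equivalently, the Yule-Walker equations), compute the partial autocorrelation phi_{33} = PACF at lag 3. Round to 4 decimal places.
\phi_{33} = 0.3460

The PACF at lag k is phi_{kk}, the last component of the solution
to the Yule-Walker system G_k phi = r_k where
  (G_k)_{ij} = rho(|i - j|), (r_k)_i = rho(i), i,j = 1..k.
Equivalently, Durbin-Levinson gives phi_{kk} iteratively:
  phi_{11} = rho(1)
  phi_{kk} = [rho(k) - sum_{j=1..k-1} phi_{k-1,j} rho(k-j)]
            / [1 - sum_{j=1..k-1} phi_{k-1,j} rho(j)],
  phi_{k,j} = phi_{k-1,j} - phi_{kk} phi_{k-1,k-j},  j = 1..k-1.
Step k = 1:
  phi_11 = rho(1) = 0.3721.
Step k = 2:
  phi_22 = [rho(2) - phi_11 rho(1)] / [1 - phi_11 rho(1)] = [0.6077 - (0.3721)(0.3721)] / [1 - (0.3721)(0.3721)]
         = 0.46924159 / 0.86154159 = 0.544653.
  Update: phi_21 = phi_11 - phi_22 phi_11 = 0.3721 - (0.544653)(0.3721) = 0.169434.
Step k = 3:
  phi_33 = [rho(3) - phi_21 rho(2) - phi_22 rho(1)] / [1 - phi_21 rho(1) - phi_22 rho(2)]
    numerator   = 0.5153 - (0.169434)(0.6077) - (0.544653)(0.3721) = 0.20966914
    denominator = 1 - (0.169434)(0.3721) - (0.544653)(0.6077) = 0.60596754
  phi_33 = 0.20966914 / 0.60596754 = 0.346.
Therefore phi_{33} = 0.3460.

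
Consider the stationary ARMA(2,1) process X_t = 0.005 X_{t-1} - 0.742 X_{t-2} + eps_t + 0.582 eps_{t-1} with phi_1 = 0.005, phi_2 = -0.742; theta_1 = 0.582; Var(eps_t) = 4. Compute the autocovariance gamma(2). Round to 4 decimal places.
\gamma(2) = -8.8560

Multiply the model equation by X_{t-k} and take expectations. With theta_0 = psi_0 = 1 and psi_j the MA(infinity) weights, this gives
  gamma(k) - sum_i phi_i gamma(k-i) = c_k,
  c_k = sigma^2 * sum_{j=k..q} theta_j psi_{j-k}   (c_k = 0 for k > q),
using gamma(-m) = gamma(m).
psi-weights needed (psi_j = theta_j + sum_i phi_i psi_{j-i}):
  psi_1 = theta_1 + phi_1 = 0.582 + (0.005) = 0.587
Right-hand sides:
  c_0 = sigma^2 (1 + theta_1 psi_1) = 4 * (1 + (0.582)(0.587)) = 4 * 1.341634 = 5.366536
  c_1 = sigma^2 theta_1 = 4 * (0.582) = 2.328
  c_2 = 0
Equations for k = 0, 1, 2 (AR order 2, c_2 = 0):
  (E0) gamma(0) = phi_1 gamma(1) + phi_2 gamma(2) + c_0
  (E1) gamma(1) = phi_1 gamma(0) + phi_2 gamma(1) + c_1
  (E2) gamma(2) = phi_1 gamma(1) + phi_2 gamma(0)
From (E1): gamma(1) = A gamma(0) + B with
  A = phi_1 / (1 - phi_2) = 0.005 / 1.742 = 0.00287,   B = c_1 / (1 - phi_2) = 2.328 / 1.742 = 1.336395.
Insert (E2) into (E0): gamma(0) (1 - phi_2^2) = phi_1 (1 + phi_2) gamma(1) + c_0.
  phi_1 (1 + phi_2) = (0.005)(0.258) = 0.00129,   1 - phi_2^2 = 0.449436.
Replace gamma(1) by A gamma(0) + B and collect gamma(0):
  gamma(0) [0.449436 - (0.00129)(0.00287)] = (0.00129)(1.336395) + 5.366536
  gamma(0) * 0.449432 = 5.36826
  gamma(0) = 5.36826 / 0.449432 = 11.944535.
  gamma(1) = A gamma(0) + B = (0.00287)(11.944535) + (1.336395) = 1.370679.
  gamma(2) = phi_1 gamma(1) + phi_2 gamma(0) = (0.005)(1.370679) + (-0.742)(11.944535) = -8.855992.
Therefore gamma(2) = -8.8560 (to 4 decimal places).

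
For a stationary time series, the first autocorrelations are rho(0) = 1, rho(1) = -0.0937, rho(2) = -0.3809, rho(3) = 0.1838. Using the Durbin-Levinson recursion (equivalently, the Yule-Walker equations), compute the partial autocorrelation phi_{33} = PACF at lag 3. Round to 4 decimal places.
\phi_{33} = 0.1160

The PACF at lag k is phi_{kk}, the last component of the solution
to the Yule-Walker system G_k phi = r_k where
  (G_k)_{ij} = rho(|i - j|), (r_k)_i = rho(i), i,j = 1..k.
Equivalently, Durbin-Levinson gives phi_{kk} iteratively:
  phi_{11} = rho(1)
  phi_{kk} = [rho(k) - sum_{j=1..k-1} phi_{k-1,j} rho(k-j)]
            / [1 - sum_{j=1..k-1} phi_{k-1,j} rho(j)],
  phi_{k,j} = phi_{k-1,j} - phi_{kk} phi_{k-1,k-j},  j = 1..k-1.
Step k = 1:
  phi_11 = rho(1) = -0.0937.
Step k = 2:
  phi_22 = [rho(2) - phi_11 rho(1)] / [1 - phi_11 rho(1)] = [-0.3809 - (-0.0937)(-0.0937)] / [1 - (-0.0937)(-0.0937)]
         = -0.38967969 / 0.99122031 = -0.393131.
  Update: phi_21 = phi_11 - phi_22 phi_11 = -0.0937 - (-0.393131)(-0.0937) = -0.130536.
Step k = 3:
  phi_33 = [rho(3) - phi_21 rho(2) - phi_22 rho(1)] / [1 - phi_21 rho(1) - phi_22 rho(2)]
    numerator   = 0.1838 - (-0.130536)(-0.3809) - (-0.393131)(-0.0937) = 0.09724229
    denominator = 1 - (-0.130536)(-0.0937) - (-0.393131)(-0.3809) = 0.83802504
  phi_33 = 0.09724229 / 0.83802504 = 0.116.
Therefore phi_{33} = 0.1160.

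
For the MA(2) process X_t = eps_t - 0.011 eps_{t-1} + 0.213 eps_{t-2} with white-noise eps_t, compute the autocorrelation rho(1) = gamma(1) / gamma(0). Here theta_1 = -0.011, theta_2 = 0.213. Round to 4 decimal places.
\rho(1) = -0.0128

For an MA(q) process with theta_0 = 1, the autocovariance is
  gamma(k) = sigma^2 * sum_{i=0..q-k} theta_i * theta_{i+k},
and rho(k) = gamma(k) / gamma(0). Sigma^2 cancels.
  numerator   = (1)*(-0.011) + (-0.011)*(0.213) = -0.013343.
  denominator = (1)^2 + (-0.011)^2 + (0.213)^2 = 1.04549.
  rho(1) = -0.013343 / 1.04549 = -0.0128.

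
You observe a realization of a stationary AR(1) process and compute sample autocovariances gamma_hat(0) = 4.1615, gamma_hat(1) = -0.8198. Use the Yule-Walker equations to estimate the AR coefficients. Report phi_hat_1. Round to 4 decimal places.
\hat\phi_{1} = -0.1970

The Yule-Walker equations for an AR(p) process read, in matrix form,
  Gamma_p phi = r_p,   with   (Gamma_p)_{ij} = gamma(|i - j|),
                       (r_p)_i = gamma(i),   i,j = 1..p.
Substitute the sample gammas (Toeplitz matrix and right-hand side of size 1):
  Gamma_p = [[4.1615]]
  r_p     = [-0.8198]
With p = 1 this is the single equation gamma(0) phi_1 = gamma(1):
  phi_hat_1 = gamma(1) / gamma(0) = -0.8198 / 4.1615 = -0.1970.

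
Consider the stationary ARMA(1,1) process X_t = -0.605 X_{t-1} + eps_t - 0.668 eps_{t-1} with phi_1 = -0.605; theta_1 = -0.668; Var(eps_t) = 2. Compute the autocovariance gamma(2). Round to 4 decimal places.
\gamma(2) = 3.4116

Multiply the model equation by X_{t-k} and take expectations. With theta_0 = psi_0 = 1 and psi_j the MA(infinity) weights, this gives
  gamma(k) - sum_i phi_i gamma(k-i) = c_k,
  c_k = sigma^2 * sum_{j=k..q} theta_j psi_{j-k}   (c_k = 0 for k > q),
using gamma(-m) = gamma(m).
psi-weights needed (psi_j = theta_j + sum_i phi_i psi_{j-i}):
  psi_1 = theta_1 + phi_1 = -0.668 + (-0.605) = -1.273
Right-hand sides:
  c_0 = sigma^2 (1 + theta_1 psi_1) = 2 * (1 + (-0.668)(-1.273)) = 2 * 1.850364 = 3.700728
  c_1 = sigma^2 theta_1 = 2 * (-0.668) = -1.336
  c_2 = 0
Equations for k = 0 and k = 1 (AR order 1):
  gamma(0) = phi_1 gamma(1) + c_0
  gamma(1) = phi_1 gamma(0) + c_1
Substituting the second into the first: gamma(0) (1 - phi_1^2) = c_0 + phi_1 c_1, so
  gamma(0) = (c_0 + phi_1 c_1) / (1 - phi_1^2) = (3.700728 + (-0.605)(-1.336)) / (1 - (-0.605)^2) = 4.509008 / 0.633975 = 7.11228.
  gamma(1) = phi_1 gamma(0) + c_1 = (-0.605)(7.11228) + (-1.336) = -5.63893.
For k = 2 (> q): gamma(2) = phi_1 gamma(1) = (-0.605)(-5.63893) = 3.411552.
Therefore gamma(2) = 3.4116 (to 4 decimal places).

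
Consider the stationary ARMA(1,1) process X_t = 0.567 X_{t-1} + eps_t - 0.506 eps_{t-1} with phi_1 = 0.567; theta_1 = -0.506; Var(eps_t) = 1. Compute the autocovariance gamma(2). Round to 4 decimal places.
\gamma(2) = 0.0364

Multiply the model equation by X_{t-k} and take expectations. With theta_0 = psi_0 = 1 and psi_j the MA(infinity) weights, this gives
  gamma(k) - sum_i phi_i gamma(k-i) = c_k,
  c_k = sigma^2 * sum_{j=k..q} theta_j psi_{j-k}   (c_k = 0 for k > q),
using gamma(-m) = gamma(m).
psi-weights needed (psi_j = theta_j + sum_i phi_i psi_{j-i}):
  psi_1 = theta_1 + phi_1 = -0.506 + (0.567) = 0.061
Right-hand sides:
  c_0 = sigma^2 (1 + theta_1 psi_1) = 1 * (1 + (-0.506)(0.061)) = 1 * 0.969134 = 0.969134
  c_1 = sigma^2 theta_1 = 1 * (-0.506) = -0.506
  c_2 = 0
Equations for k = 0 and k = 1 (AR order 1):
  gamma(0) = phi_1 gamma(1) + c_0
  gamma(1) = phi_1 gamma(0) + c_1
Substituting the second into the first: gamma(0) (1 - phi_1^2) = c_0 + phi_1 c_1, so
  gamma(0) = (c_0 + phi_1 c_1) / (1 - phi_1^2) = (0.969134 + (0.567)(-0.506)) / (1 - (0.567)^2) = 0.682232 / 0.678511 = 1.005484.
  gamma(1) = phi_1 gamma(0) + c_1 = (0.567)(1.005484) + (-0.506) = 0.064109.
For k = 2 (> q): gamma(2) = phi_1 gamma(1) = (0.567)(0.064109) = 0.03635.
Therefore gamma(2) = 0.0364 (to 4 decimal places).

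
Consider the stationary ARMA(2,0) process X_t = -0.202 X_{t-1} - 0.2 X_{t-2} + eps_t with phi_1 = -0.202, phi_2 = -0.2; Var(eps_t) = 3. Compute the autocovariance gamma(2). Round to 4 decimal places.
\gamma(2) = -0.5339

Multiply the model equation by X_{t-k} and take expectations. With theta_0 = psi_0 = 1 and psi_j the MA(infinity) weights, this gives
  gamma(k) - sum_i phi_i gamma(k-i) = c_k,
  c_k = sigma^2 * sum_{j=k..q} theta_j psi_{j-k}   (c_k = 0 for k > q),
using gamma(-m) = gamma(m).
Pure AR (q = 0): c_0 = sigma^2 = 3, c_k = 0 for k >= 1.
Equations for k = 0, 1, 2 (AR order 2, c_2 = 0):
  (E0) gamma(0) = phi_1 gamma(1) + phi_2 gamma(2) + c_0
  (E1) gamma(1) = phi_1 gamma(0) + phi_2 gamma(1) + c_1
  (E2) gamma(2) = phi_1 gamma(1) + phi_2 gamma(0)
From (E1): gamma(1) = A gamma(0) + B with
  A = phi_1 / (1 - phi_2) = -0.202 / 1.2 = -0.168333,   B = c_1 / (1 - phi_2) = 0 / 1.2 = 0.
Insert (E2) into (E0): gamma(0) (1 - phi_2^2) = phi_1 (1 + phi_2) gamma(1) + c_0.
  phi_1 (1 + phi_2) = (-0.202)(0.8) = -0.1616,   1 - phi_2^2 = 0.96.
Replace gamma(1) by A gamma(0) + B and collect gamma(0):
  gamma(0) [0.96 - (-0.1616)(-0.168333)] = c_0 = 3
  gamma(0) * 0.932797 = 3
  gamma(0) = 3 / 0.932797 = 3.216133.
  gamma(1) = A gamma(0) = (-0.168333)(3.216133) = -0.541382.
  gamma(2) = phi_1 gamma(1) + phi_2 gamma(0) = (-0.202)(-0.541382) + (-0.2)(3.216133) = -0.533867.
Therefore gamma(2) = -0.5339 (to 4 decimal places).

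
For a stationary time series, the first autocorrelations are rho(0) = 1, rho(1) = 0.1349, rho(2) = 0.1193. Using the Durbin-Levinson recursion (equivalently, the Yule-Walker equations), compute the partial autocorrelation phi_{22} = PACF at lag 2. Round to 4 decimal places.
\phi_{22} = 0.1030

The PACF at lag k is phi_{kk}, the last component of the solution
to the Yule-Walker system G_k phi = r_k where
  (G_k)_{ij} = rho(|i - j|), (r_k)_i = rho(i), i,j = 1..k.
Equivalently, Durbin-Levinson gives phi_{kk} iteratively:
  phi_{11} = rho(1)
  phi_{kk} = [rho(k) - sum_{j=1..k-1} phi_{k-1,j} rho(k-j)]
            / [1 - sum_{j=1..k-1} phi_{k-1,j} rho(j)],
  phi_{k,j} = phi_{k-1,j} - phi_{kk} phi_{k-1,k-j},  j = 1..k-1.
Step k = 1:
  phi_11 = rho(1) = 0.1349.
Step k = 2:
  phi_22 = [rho(2) - phi_11 rho(1)] / [1 - phi_11 rho(1)] = [0.1193 - (0.1349)(0.1349)] / [1 - (0.1349)(0.1349)]
         = 0.10110199 / 0.98180199 = 0.103.
Therefore phi_{22} = 0.1030.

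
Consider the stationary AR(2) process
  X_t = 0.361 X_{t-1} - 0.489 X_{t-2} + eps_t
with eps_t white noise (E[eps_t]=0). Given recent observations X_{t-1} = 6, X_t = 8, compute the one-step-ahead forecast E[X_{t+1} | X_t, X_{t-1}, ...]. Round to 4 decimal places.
E[X_{t+1} \mid \mathcal F_t] = -0.0460

For an AR(p) model X_t = c + sum_i phi_i X_{t-i} + eps_t, the
one-step-ahead conditional mean is
  E[X_{t+1} | X_t, ...] = c + sum_i phi_i X_{t+1-i}.
Substitute known values:
  E[X_{t+1} | ...] = (0.361) * (8) + (-0.489) * (6)
                   = -0.0460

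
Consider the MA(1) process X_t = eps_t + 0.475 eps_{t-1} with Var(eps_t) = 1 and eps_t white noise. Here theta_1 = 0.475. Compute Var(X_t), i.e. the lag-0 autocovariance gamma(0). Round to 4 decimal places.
\gamma(0) = 1.2256

For an MA(q) process X_t = eps_t + sum_i theta_i eps_{t-i} with
Var(eps_t) = sigma^2, the variance is
  gamma(0) = sigma^2 * (1 + sum_i theta_i^2).
  sum_i theta_i^2 = (0.475)^2 = 0.225625.
  gamma(0) = 1 * (1 + 0.225625) = 1 * 1.225625 = 1.225625, which rounds to 1.2256.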